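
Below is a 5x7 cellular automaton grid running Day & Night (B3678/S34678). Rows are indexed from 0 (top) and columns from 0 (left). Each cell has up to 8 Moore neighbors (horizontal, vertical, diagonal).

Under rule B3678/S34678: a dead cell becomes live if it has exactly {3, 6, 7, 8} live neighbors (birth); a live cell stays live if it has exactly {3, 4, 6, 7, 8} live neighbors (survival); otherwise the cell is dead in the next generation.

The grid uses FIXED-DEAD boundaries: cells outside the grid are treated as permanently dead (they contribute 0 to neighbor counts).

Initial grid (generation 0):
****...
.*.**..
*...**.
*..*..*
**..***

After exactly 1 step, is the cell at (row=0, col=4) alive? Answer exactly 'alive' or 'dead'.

Answer: alive

Derivation:
Simulating step by step:
Generation 0 (given above): 18 live cells
Generation 1: 16 live cells
.****..
.*.***.
.**.**.
*....**
.....*.

Cell (0,4) at generation 1: 1 -> alive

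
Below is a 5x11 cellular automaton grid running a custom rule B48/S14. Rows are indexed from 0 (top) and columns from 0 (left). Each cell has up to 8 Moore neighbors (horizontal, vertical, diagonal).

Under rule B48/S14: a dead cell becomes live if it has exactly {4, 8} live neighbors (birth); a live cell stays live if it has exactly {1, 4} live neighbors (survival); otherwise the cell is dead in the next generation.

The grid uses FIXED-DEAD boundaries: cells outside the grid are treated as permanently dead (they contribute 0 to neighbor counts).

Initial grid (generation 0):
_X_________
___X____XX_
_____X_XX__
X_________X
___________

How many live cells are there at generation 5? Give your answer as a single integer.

Answer: 0

Derivation:
Simulating step by step:
Generation 0 (given above): 9 live cells
Generation 1: 1 live cells
___________
___________
_________X_
___________
___________
Generation 2: 0 live cells
___________
___________
___________
___________
___________
Generation 3: 0 live cells
___________
___________
___________
___________
___________
Generation 4: 0 live cells
___________
___________
___________
___________
___________
Generation 5: 0 live cells
___________
___________
___________
___________
___________
Population at generation 5: 0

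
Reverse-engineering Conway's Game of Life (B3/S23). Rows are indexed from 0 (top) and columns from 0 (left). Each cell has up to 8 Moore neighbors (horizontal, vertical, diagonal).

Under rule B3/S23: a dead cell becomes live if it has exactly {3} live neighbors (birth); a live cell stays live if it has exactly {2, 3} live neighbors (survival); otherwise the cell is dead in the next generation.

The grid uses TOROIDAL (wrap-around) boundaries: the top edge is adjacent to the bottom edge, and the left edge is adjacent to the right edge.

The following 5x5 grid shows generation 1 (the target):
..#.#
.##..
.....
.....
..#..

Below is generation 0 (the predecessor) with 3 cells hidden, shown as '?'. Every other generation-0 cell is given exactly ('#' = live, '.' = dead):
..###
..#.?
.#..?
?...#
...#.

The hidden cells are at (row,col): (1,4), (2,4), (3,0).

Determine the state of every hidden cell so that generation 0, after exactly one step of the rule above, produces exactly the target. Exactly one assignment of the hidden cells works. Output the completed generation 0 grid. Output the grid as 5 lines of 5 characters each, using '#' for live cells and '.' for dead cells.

Answer: ..###
..#..
.#...
....#
...#.

Derivation:
Hidden generation-0 cells (in order): (1,4), (2,4), (3,0).
A hidden cell only influences target cells in its own 3x3 neighborhood. Try each of the 2^3 = 8 assignments, step the completed generation 0 forward once under B3/S23, and compare with the target:
  (1,4)=. (2,4)=. (3,0)=. -> step reproduces the target at every cell -> ACCEPT
  (1,4)=. (2,4)=. (3,0)=# -> step gives (2,0)='#' but target has '.' -> reject
  (1,4)=. (2,4)=# (3,0)=. -> step gives (1,0)='#' but target has '.' -> reject
  (1,4)=. (2,4)=# (3,0)=# -> step gives (1,0)='#' but target has '.' -> reject
  (1,4)=# (2,4)=. (3,0)=. -> step gives (1,0)='#' but target has '.' -> reject
  (1,4)=# (2,4)=. (3,0)=# -> step gives (1,0)='#' but target has '.' -> reject
  (1,4)=# (2,4)=# (3,0)=. -> step gives (1,4)='#' but target has '.' -> reject
  (1,4)=# (2,4)=# (3,0)=# -> step gives (1,4)='#' but target has '.' -> reject
Unique solution: (1,4)=dead, (2,4)=dead, (3,0)=dead.
Check: live-neighbor counts of every cell in the completed generation 0:
12342
23342
21221
21221
21344
Applying B3/S23 to generation 0 with these counts gives:
..#.#
.##..
.....
.....
..#..
which matches the target exactly.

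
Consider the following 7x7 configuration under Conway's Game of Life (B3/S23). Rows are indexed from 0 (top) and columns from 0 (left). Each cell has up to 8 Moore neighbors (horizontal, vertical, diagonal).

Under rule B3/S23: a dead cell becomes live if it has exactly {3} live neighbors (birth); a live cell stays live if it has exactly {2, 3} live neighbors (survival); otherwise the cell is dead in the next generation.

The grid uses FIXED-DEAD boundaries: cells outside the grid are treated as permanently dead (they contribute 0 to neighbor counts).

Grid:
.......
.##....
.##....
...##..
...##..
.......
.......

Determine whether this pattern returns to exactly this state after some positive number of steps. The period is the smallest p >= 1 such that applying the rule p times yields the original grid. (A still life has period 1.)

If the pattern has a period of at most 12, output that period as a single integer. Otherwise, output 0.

Answer: 2

Derivation:
Simulating and comparing each generation to the original:
Gen 0 (original, given above): 8 live cells
Gen 1: 6 live cells, differs from original
Gen 2: 8 live cells, MATCHES original -> period = 2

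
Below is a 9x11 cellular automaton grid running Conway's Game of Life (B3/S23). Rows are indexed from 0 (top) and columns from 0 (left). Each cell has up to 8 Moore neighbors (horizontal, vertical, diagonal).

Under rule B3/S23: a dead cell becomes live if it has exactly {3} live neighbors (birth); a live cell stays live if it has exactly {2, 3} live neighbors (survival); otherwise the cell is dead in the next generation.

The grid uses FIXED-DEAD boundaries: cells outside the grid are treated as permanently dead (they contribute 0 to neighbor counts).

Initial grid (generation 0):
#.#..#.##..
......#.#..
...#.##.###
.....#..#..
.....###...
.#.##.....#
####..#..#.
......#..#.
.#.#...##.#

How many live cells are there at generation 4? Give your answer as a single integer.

Answer: 27

Derivation:
Simulating step by step:
Generation 0 (given above): 35 live cells
Generation 1: 32 live cells
......###..
....#......
....###.#..
........#..
.....###...
##.##..#...
##.###...##
#..#..#..##
.......###.
Generation 2: 34 live cells
.......#...
....#...#..
....##.#...
....#...#..
....#####..
##.#...##..
.....##.###
####.###...
.......####
Generation 3: 29 live cells
...........
....#####..
...###.##..
...#....#..
...####..#.
...........
...#.#...#.
.##.##.....
.##....###.
Generation 4: 27 live cells
.....###...
...#....#..
...#.....#.
..#.....##.
...###.....
...#..#....
..##.#.....
.#..###..#.
.###....#..
Population at generation 4: 27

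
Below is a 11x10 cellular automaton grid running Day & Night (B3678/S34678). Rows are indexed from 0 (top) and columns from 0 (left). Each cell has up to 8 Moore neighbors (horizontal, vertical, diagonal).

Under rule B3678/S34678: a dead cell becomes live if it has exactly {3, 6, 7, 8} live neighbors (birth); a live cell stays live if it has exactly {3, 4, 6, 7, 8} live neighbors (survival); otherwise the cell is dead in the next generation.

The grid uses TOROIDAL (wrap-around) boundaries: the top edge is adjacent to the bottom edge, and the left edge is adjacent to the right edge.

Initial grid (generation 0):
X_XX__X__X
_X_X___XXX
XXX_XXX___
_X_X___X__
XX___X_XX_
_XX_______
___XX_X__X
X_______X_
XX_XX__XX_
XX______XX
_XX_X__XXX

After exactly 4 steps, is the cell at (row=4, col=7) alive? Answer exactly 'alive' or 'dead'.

Simulating step by step:
Generation 0 (given above): 48 live cells
Generation 1: 50 live cells
___XX___X_
X_XX___XXX
XX__X_X__X
_______XXX
XX____X___
_XXXXXXXXX
XXX_______
XXX__X__X_
_XX____XXX
X___X___XX
X_X____X_X
Generation 2: 51 live cells
___X_____X
X_XX_X_XX_
_XXX____XX
X____XXXXX
XX_XX_XXX_
XX_X_XXX_X
_XX_______
_X_X___XX_
X_XX___X_X
__XX____XX
XX__X_____
Generation 3: 54 live cells
___X____XX
X__X____X_
_XXX_X_XXX
_____XXXXX
XX__XXXXXX
__XX_XXX_X
_X_XX____X
_XXX____XX
X__XX__XXX
__XXX___XX
X_______X_
Generation 4: 56 live cells
X______XX_
XX_X_____X
__X_____X_
X__X__XXXX
X_XXXXXXX_
X_XXX__XXX
_XX_XXXX_X
XX_____X__
X_XXX__XXX
_X_XX____X
__X_X__XXX

Cell (4,7) at generation 4: 1 -> alive

Answer: alive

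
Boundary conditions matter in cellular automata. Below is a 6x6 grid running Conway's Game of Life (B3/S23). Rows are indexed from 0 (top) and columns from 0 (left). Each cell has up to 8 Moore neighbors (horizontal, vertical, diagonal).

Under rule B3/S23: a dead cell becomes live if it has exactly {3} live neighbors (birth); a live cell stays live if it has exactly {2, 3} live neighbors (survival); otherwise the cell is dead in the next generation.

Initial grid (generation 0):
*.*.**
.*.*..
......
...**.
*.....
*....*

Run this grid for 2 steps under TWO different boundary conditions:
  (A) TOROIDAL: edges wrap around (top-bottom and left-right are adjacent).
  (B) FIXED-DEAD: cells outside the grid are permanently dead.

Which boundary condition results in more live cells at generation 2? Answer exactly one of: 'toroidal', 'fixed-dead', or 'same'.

Under TOROIDAL boundary, generation 2:
*.....
*.....
*.....
....**
.....*
....*.
Population = 7

Under FIXED-DEAD boundary, generation 2:
.*..*.
.....*
.*..*.
....*.
......
......
Population = 6

Comparison: toroidal=7, fixed-dead=6 -> toroidal

Answer: toroidal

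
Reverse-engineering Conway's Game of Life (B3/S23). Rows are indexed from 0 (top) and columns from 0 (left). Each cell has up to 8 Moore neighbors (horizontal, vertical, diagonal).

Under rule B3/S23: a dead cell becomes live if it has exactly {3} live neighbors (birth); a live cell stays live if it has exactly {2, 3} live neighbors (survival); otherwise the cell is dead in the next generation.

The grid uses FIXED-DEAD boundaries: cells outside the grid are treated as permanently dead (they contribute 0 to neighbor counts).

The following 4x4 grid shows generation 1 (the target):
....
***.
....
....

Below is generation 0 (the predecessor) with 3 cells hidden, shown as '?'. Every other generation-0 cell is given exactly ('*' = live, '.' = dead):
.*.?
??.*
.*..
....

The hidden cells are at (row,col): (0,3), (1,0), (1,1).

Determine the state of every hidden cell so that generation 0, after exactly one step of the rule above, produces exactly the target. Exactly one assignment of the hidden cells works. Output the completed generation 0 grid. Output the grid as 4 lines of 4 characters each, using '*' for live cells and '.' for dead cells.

Answer: .*..
*..*
.*..
....

Derivation:
Hidden generation-0 cells (in order): (0,3), (1,0), (1,1).
A hidden cell only influences target cells in its own 3x3 neighborhood. Try each of the 2^3 = 8 assignments, step the completed generation 0 forward once under B3/S23, and compare with the target:
  (0,3)=. (1,0)=. (1,1)=. -> step gives (1,0)='.' but target has '*' -> reject
  (0,3)=. (1,0)=. (1,1)=* -> step gives (0,2)='*' but target has '.' -> reject
  (0,3)=. (1,0)=* (1,1)=. -> step reproduces the target at every cell -> ACCEPT
  (0,3)=. (1,0)=* (1,1)=* -> step gives (0,0)='*' but target has '.' -> reject
  (0,3)=* (1,0)=. (1,1)=. -> step gives (0,2)='*' but target has '.' -> reject
  (0,3)=* (1,0)=. (1,1)=* -> step gives (1,2)='.' but target has '*' -> reject
  (0,3)=* (1,0)=* (1,1)=. -> step gives (0,2)='*' but target has '.' -> reject
  (0,3)=* (1,0)=* (1,1)=* -> step gives (0,0)='*' but target has '.' -> reject
Unique solution: (0,3)=dead, (1,0)=live, (1,1)=dead.
Check: live-neighbor counts of every cell in the completed generation 0:
2121
2330
2121
1110
Applying B3/S23 to generation 0 with these counts gives:
....
***.
....
....
which matches the target exactly.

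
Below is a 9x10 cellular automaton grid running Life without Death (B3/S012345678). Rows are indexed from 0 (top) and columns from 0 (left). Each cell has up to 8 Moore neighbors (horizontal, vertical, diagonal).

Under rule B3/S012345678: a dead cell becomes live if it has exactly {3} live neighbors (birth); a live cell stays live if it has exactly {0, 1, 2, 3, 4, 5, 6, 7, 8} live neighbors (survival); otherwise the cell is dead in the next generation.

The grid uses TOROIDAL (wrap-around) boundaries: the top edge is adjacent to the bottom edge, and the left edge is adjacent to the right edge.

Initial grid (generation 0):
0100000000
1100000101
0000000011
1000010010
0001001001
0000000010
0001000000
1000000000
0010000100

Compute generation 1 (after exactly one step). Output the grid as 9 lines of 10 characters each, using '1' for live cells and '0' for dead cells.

Simulating step by step:
Generation 0 (given above): 18 live cells
Generation 1: 26 live cells
(generation 1 grid is the final answer)

Answer: 0110000010
1100000101
0100000111
1000010110
0001001111
0000000010
0001000000
1000000000
0110000100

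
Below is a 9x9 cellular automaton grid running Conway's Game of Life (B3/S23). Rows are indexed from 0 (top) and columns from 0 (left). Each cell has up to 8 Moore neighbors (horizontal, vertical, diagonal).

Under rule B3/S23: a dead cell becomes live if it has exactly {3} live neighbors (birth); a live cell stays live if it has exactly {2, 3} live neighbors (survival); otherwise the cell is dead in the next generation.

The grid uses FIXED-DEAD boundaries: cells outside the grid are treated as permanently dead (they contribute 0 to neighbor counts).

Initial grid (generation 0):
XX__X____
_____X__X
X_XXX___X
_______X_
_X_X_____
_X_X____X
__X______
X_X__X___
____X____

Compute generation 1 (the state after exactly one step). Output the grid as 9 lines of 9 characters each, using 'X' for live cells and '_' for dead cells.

Simulating step by step:
Generation 0 (given above): 21 live cells
Generation 1: 15 live cells
(generation 1 grid is the final answer)

Answer: _________
X_X__X___
___XX__XX
_X__X____
_________
_X_X_____
__XX_____
_X_X_____
_________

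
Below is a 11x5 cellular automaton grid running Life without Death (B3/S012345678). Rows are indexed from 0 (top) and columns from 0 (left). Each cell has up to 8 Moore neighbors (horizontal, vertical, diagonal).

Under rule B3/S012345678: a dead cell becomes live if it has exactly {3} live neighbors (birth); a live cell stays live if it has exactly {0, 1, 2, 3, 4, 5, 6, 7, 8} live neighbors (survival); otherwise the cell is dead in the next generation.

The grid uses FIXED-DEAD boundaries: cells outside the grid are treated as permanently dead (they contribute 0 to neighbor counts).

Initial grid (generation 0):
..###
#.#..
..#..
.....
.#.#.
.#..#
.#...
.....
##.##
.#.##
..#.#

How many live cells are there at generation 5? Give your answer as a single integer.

Answer: 43

Derivation:
Simulating step by step:
Generation 0 (given above): 20 live cells
Generation 1: 29 live cells
.####
#.#..
.##..
..#..
.###.
##..#
.#...
###..
##.##
##.##
..#.#
Generation 2: 34 live cells
.####
#.#..
.###.
..#..
####.
##.##
.#...
####.
##.##
##.##
.##.#
Generation 3: 40 live cells
.####
#.#.#
.###.
#.#..
#####
##.##
.#..#
#####
##.##
##.##
###.#
Generation 4: 42 live cells
.####
#.#.#
####.
#.#.#
#####
##.##
.#..#
#####
##.##
##.##
###.#
Generation 5: 43 live cells
.####
#.#.#
#####
#.#.#
#####
##.##
.#..#
#####
##.##
##.##
###.#
Population at generation 5: 43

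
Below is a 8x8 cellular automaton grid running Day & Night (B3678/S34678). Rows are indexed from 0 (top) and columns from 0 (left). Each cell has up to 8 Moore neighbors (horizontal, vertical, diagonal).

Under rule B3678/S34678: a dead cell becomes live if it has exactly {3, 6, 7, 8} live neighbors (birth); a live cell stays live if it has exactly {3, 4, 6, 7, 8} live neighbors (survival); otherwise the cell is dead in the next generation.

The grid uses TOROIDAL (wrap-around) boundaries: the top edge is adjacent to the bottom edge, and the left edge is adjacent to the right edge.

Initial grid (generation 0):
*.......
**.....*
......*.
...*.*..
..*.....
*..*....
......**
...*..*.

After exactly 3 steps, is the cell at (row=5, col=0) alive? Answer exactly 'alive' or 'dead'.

Answer: dead

Derivation:
Simulating step by step:
Generation 0 (given above): 14 live cells
Generation 1: 10 live cells
**......
*......*
*......*
........
...**...
.......*
.......*
........
Generation 2: 6 live cells
*......*
.......*
*......*
........
........
........
........
*.......
Generation 3: 5 live cells
*......*
......**
........
........
........
........
........
.......*

Cell (5,0) at generation 3: 0 -> dead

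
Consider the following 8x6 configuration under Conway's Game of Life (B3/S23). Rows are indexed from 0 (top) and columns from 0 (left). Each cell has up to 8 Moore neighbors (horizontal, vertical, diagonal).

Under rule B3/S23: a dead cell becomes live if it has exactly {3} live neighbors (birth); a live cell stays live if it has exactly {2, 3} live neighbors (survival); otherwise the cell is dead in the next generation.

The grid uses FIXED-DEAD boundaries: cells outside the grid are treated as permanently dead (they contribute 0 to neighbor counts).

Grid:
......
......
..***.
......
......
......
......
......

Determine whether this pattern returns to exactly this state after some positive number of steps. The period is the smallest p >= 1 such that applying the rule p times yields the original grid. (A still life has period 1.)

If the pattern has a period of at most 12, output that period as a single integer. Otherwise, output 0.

Simulating and comparing each generation to the original:
Gen 0 (original, given above): 3 live cells
Gen 1: 3 live cells, differs from original
Gen 2: 3 live cells, MATCHES original -> period = 2

Answer: 2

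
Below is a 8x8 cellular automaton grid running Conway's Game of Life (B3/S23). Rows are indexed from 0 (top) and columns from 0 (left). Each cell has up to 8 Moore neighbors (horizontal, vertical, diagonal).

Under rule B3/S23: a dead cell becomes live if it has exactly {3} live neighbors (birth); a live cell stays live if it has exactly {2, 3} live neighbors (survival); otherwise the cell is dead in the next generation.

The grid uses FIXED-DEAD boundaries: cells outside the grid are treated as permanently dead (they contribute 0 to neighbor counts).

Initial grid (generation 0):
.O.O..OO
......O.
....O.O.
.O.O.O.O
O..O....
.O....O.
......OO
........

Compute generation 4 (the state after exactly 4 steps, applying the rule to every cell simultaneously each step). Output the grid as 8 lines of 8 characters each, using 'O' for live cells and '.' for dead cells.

Simulating step by step:
Generation 0 (given above): 17 live cells
Generation 1: 18 live cells
......OO
......O.
....O.OO
..OO.OO.
OO..O.O.
......OO
......OO
........
Generation 2: 14 live cells
......OO
........
...OO..O
.OOO....
.OOOO...
........
......OO
........
Generation 3: 9 live cells
........
......OO
...OO...
.O......
.O..O...
..OO....
........
........
Generation 4: 7 live cells
(generation 4 grid is the final answer)

Answer: ........
........
........
..OOO...
.O.O....
..OO....
........
........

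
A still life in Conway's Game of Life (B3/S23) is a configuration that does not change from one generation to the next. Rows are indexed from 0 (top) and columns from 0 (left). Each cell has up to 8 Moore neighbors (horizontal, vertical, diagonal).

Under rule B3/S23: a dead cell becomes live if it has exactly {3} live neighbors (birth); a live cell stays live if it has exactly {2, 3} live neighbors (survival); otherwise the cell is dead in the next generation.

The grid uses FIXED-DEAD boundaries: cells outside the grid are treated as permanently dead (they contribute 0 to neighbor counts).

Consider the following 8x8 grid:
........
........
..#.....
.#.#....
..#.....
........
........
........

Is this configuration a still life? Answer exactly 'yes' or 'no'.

Answer: yes

Derivation:
Compute generation 1 and compare to generation 0 (given above):
Generation 1:
........
........
..#.....
.#.#....
..#.....
........
........
........
The grids are IDENTICAL -> still life.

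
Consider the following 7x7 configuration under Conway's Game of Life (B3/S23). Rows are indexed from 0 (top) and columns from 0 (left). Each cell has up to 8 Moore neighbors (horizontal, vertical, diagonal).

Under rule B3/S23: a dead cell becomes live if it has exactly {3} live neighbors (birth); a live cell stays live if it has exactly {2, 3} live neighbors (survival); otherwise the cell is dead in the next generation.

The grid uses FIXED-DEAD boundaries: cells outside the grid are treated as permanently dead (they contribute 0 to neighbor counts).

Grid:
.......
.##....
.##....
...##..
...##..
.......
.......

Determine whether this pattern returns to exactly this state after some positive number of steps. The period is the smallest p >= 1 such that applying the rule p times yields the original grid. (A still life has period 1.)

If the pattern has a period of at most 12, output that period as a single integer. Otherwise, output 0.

Answer: 2

Derivation:
Simulating and comparing each generation to the original:
Gen 0 (original, given above): 8 live cells
Gen 1: 6 live cells, differs from original
Gen 2: 8 live cells, MATCHES original -> period = 2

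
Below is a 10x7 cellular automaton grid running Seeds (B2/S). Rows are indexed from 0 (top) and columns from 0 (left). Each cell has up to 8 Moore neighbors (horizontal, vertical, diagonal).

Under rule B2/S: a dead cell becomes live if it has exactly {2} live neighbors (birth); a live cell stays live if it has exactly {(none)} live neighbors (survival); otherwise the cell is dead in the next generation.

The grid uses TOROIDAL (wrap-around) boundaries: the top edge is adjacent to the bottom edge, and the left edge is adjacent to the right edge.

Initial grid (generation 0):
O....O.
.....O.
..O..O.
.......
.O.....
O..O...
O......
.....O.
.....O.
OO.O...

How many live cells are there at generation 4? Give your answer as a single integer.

Answer: 16

Derivation:
Simulating step by step:
Generation 0 (given above): 14 live cells
Generation 1: 18 live cells
..O....
.O.....
....O.O
.OO....
O.O....
..O...O
.O..O..
....O..
OOO....
..O..O.
Generation 2: 19 live cells
...O...
O.OO.O.
...O.O.
.....OO
......O
.....O.
O.O....
.....O.
....OOO
O.....O
Generation 3: 16 live cells
.....O.
.O.....
OO.....
O......
O...O..
OO.....
.O..OO.
OO.O...
.......
...O...
Generation 4: 16 live cells
..O.O..
..O...O
..O...O
.......
.......
..OO...
...O...
.....OO
OO.OO..
....O..
Population at generation 4: 16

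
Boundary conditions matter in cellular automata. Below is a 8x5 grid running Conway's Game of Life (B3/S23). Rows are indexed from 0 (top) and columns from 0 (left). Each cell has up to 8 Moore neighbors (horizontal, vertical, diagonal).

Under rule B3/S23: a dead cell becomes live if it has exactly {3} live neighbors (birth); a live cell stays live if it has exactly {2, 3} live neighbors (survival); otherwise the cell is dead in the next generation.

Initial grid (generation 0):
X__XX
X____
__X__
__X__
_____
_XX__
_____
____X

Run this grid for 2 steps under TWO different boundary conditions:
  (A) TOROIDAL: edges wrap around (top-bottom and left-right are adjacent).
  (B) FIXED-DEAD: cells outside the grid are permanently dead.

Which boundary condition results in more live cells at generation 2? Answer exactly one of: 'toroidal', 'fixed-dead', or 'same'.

Under TOROIDAL boundary, generation 2:
___X_
XX___
XXX__
_XX__
_____
_____
____X
X__X_
Population = 11

Under FIXED-DEAD boundary, generation 2:
_____
__X__
__X__
_XX__
_____
_____
_____
_____
Population = 4

Comparison: toroidal=11, fixed-dead=4 -> toroidal

Answer: toroidal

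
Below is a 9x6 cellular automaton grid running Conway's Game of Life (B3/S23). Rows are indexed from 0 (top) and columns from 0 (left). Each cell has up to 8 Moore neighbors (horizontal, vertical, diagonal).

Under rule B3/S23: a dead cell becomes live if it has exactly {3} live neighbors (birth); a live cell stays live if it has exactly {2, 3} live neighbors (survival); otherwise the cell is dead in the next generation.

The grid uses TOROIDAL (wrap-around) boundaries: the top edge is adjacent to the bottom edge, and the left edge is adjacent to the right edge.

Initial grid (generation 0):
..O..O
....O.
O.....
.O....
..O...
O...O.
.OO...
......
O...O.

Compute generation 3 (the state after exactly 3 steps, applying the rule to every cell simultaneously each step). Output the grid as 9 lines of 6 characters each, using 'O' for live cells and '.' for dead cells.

Simulating step by step:
Generation 0 (given above): 12 live cells
Generation 1: 11 live cells
...OOO
.....O
......
.O....
.O....
..OO..
.O....
.O....
.....O
Generation 2: 10 live cells
O....O
.....O
......
......
.O....
.OO...
.O....
O.....
O....O
Generation 3: 15 live cells
(generation 3 grid is the final answer)

Answer: ....O.
O....O
......
......
.OO...
OOO...
OOO...
OO...O
.O....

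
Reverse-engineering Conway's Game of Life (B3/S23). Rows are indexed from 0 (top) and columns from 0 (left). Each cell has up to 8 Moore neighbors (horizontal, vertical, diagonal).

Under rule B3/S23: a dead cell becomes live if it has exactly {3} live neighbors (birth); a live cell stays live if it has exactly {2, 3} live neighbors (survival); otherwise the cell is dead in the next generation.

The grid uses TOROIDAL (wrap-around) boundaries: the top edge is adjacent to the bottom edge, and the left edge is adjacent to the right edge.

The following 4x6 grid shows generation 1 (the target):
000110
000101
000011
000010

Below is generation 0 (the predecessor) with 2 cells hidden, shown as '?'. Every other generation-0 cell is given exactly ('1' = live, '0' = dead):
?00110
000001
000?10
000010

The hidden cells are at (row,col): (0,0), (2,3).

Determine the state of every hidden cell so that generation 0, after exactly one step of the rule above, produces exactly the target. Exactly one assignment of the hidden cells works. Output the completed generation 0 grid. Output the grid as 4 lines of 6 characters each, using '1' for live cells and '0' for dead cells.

Answer: 100110
000001
000010
000010

Derivation:
Hidden generation-0 cells (in order): (0,0), (2,3).
A hidden cell only influences target cells in its own 3x3 neighborhood. Try each of the 2^2 = 4 assignments, step the completed generation 0 forward once under B3/S23, and compare with the target:
  (0,0)=0 (2,3)=0 -> step gives (0,5)='1' but target has '0' -> reject
  (0,0)=0 (2,3)=1 -> step gives (0,5)='1' but target has '0' -> reject
  (0,0)=1 (2,3)=0 -> step reproduces the target at every cell -> ACCEPT
  (0,0)=1 (2,3)=1 -> step gives (1,3)='0' but target has '1' -> reject
Unique solution: (0,0)=live, (2,3)=dead.
Check: live-neighbor counts of every cell in the completed generation 0:
111234
211343
100223
111434
Applying B3/S23 to generation 0 with these counts gives:
000110
000101
000011
000010
which matches the target exactly.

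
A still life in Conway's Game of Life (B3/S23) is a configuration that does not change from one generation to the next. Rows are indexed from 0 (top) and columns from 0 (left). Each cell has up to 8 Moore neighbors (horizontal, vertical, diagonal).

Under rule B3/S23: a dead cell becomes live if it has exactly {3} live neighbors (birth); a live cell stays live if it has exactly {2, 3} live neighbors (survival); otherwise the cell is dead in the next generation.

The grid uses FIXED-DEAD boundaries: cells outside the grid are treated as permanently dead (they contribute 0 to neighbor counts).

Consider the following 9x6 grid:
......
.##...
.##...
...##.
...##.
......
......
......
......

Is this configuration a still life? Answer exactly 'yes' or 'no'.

Compute generation 1 and compare to generation 0 (given above):
Generation 1:
......
.##...
.#....
....#.
...##.
......
......
......
......
Cell (2,2) differs: gen0=1 vs gen1=0 -> NOT a still life.

Answer: no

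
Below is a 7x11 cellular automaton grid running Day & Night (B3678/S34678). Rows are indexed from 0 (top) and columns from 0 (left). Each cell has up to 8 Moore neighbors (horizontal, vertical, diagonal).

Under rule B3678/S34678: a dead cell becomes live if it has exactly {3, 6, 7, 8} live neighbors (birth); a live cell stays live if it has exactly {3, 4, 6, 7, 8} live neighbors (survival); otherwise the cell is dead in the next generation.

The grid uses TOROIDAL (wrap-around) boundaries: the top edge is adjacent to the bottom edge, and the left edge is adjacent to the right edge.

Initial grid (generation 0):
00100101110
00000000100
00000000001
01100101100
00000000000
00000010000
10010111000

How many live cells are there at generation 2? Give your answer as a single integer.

Simulating step by step:
Generation 0 (given above): 18 live cells
Generation 1: 16 live cells
00001001100
00000001100
00000001110
00000000000
00000011000
00000111000
00001101000
Generation 2: 20 live cells
00000101100
00000010100
00000001100
00000010000
00000111000
00001111100
00001111000
Population at generation 2: 20

Answer: 20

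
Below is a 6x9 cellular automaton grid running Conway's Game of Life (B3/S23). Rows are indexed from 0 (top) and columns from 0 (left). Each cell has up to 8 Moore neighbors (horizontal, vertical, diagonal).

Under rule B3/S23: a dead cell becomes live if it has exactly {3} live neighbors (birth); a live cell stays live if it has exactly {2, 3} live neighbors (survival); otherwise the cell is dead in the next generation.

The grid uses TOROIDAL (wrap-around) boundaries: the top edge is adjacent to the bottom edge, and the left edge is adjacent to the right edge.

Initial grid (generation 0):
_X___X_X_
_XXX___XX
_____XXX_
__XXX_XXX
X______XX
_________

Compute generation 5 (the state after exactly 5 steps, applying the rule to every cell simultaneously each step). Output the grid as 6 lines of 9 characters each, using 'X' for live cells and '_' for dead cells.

Simulating step by step:
Generation 0 (given above): 20 live cells
Generation 1: 23 live cells
XX____XXX
XXX_XX__X
XX___X___
X__XX____
X__X__X__
X_____XX_
Generation 2: 19 live cells
__X______
__X_XX___
_____X___
X_XXXX__X
XX_XXXXX_
_____X___
Generation 3: 20 live cells
___XXX___
___XXX___
_XX___X__
X_X____XX
XX_____X_
_XXX_X___
Generation 4: 21 live cells
______X__
______X__
XXX_XXXXX
__X___XX_
___X__XX_
XX_X_XX__
Generation 5: 20 live cells
(generation 5 grid is the final answer)

Answer: ______XX_
XX______X
XXXX____X
X_X_X____
_X_XX___X
__X_XX___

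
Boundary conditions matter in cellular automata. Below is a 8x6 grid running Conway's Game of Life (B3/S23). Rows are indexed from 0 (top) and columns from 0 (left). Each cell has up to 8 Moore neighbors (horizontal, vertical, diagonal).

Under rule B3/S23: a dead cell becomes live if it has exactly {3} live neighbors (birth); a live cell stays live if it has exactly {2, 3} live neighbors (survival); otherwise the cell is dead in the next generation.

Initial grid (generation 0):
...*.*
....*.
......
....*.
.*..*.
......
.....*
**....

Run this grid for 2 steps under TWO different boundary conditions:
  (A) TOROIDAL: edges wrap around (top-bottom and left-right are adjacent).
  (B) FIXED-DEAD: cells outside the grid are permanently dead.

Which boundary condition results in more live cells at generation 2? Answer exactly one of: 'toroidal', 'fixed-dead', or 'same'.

Under TOROIDAL boundary, generation 2:
*..*..
....*.
......
......
......
......
*.....
.*..*.
Population = 6

Under FIXED-DEAD boundary, generation 2:
......
......
......
......
......
......
......
......
Population = 0

Comparison: toroidal=6, fixed-dead=0 -> toroidal

Answer: toroidal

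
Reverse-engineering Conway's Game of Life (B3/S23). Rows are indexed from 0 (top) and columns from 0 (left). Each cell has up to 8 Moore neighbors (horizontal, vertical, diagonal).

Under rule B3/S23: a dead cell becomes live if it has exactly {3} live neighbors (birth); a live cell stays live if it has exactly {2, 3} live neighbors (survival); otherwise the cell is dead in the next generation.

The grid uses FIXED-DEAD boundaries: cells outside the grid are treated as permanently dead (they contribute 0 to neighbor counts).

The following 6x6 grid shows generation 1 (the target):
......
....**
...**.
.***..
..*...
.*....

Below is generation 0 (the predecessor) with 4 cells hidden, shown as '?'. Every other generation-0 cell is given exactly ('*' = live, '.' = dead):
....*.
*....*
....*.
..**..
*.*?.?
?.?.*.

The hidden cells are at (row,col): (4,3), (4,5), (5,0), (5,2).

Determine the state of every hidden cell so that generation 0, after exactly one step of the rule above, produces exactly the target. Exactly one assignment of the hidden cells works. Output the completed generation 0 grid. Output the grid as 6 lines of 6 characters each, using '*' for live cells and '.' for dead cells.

Answer: ....*.
*....*
....*.
..**..
*.*...
*...*.

Derivation:
Hidden generation-0 cells (in order): (4,3), (4,5), (5,0), (5,2).
A hidden cell only influences target cells in its own 3x3 neighborhood. Try each of the 2^4 = 16 assignments, step the completed generation 0 forward once under B3/S23, and compare with the target:
  (4,3)=. (4,5)=. (5,0)=. (5,2)=. -> step gives (4,1)='*' but target has '.' -> reject
  (4,3)=. (4,5)=. (5,0)=. (5,2)=* -> step gives (5,3)='*' but target has '.' -> reject
  (4,3)=. (4,5)=. (5,0)=* (5,2)=. -> step reproduces the target at every cell -> ACCEPT
  (4,3)=. (4,5)=. (5,0)=* (5,2)=* -> step gives (5,1)='.' but target has '*' -> reject
  (4,3)=. (4,5)=* (5,0)=. (5,2)=. -> step gives (3,4)='*' but target has '.' -> reject
  (4,3)=. (4,5)=* (5,0)=. (5,2)=* -> step gives (3,4)='*' but target has '.' -> reject
  (4,3)=. (4,5)=* (5,0)=* (5,2)=. -> step gives (3,4)='*' but target has '.' -> reject
  (4,3)=. (4,5)=* (5,0)=* (5,2)=* -> step gives (3,4)='*' but target has '.' -> reject
  (4,3)=* (4,5)=. (5,0)=. (5,2)=. -> step gives (3,3)='.' but target has '*' -> reject
  (4,3)=* (4,5)=. (5,0)=. (5,2)=* -> step gives (3,3)='.' but target has '*' -> reject
  (4,3)=* (4,5)=. (5,0)=* (5,2)=. -> step gives (3,3)='.' but target has '*' -> reject
  (4,3)=* (4,5)=. (5,0)=* (5,2)=* -> step gives (3,3)='.' but target has '*' -> reject
  (4,3)=* (4,5)=* (5,0)=. (5,2)=. -> step gives (3,3)='.' but target has '*' -> reject
  (4,3)=* (4,5)=* (5,0)=. (5,2)=* -> step gives (3,3)='.' but target has '*' -> reject
  (4,3)=* (4,5)=* (5,0)=* (5,2)=. -> step gives (3,3)='.' but target has '*' -> reject
  (4,3)=* (4,5)=* (5,0)=* (5,2)=* -> step gives (3,3)='.' but target has '*' -> reject
Unique solution: (4,3)=dead, (4,5)=dead, (5,0)=live, (5,2)=dead.
Check: live-neighbor counts of every cell in the completed generation 0:
110112
010232
122322
132321
142421
131201
Applying B3/S23 to generation 0 with these counts gives:
......
....**
...**.
.***..
..*...
.*....
which matches the target exactly.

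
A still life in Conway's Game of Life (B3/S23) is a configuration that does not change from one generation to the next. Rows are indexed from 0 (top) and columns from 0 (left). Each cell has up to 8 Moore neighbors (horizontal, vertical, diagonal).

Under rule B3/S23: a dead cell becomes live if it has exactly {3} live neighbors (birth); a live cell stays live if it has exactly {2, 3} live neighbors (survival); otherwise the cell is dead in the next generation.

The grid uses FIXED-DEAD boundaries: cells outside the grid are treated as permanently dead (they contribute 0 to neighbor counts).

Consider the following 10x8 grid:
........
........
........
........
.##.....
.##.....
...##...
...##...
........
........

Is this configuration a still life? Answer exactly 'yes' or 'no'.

Compute generation 1 and compare to generation 0 (given above):
Generation 1:
........
........
........
........
.##.....
.#......
....#...
...##...
........
........
Cell (5,2) differs: gen0=1 vs gen1=0 -> NOT a still life.

Answer: no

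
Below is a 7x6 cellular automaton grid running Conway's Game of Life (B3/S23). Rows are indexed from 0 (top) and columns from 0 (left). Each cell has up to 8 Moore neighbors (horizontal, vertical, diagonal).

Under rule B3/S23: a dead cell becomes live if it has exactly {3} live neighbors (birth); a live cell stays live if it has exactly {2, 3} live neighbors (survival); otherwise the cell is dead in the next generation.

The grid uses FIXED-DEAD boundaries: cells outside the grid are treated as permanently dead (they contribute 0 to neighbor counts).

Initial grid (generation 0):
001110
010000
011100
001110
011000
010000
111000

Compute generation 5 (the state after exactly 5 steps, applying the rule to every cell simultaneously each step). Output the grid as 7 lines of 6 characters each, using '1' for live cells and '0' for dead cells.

Simulating step by step:
Generation 0 (given above): 16 live cells
Generation 1: 11 live cells
001100
010010
010010
000010
010000
000000
111000
Generation 2: 10 live cells
001100
010010
000111
000000
000000
101000
010000
Generation 3: 9 live cells
001100
000001
000111
000010
000000
010000
010000
Generation 4: 7 live cells
000000
001001
000101
000111
000000
000000
000000
Generation 5: 7 live cells
(generation 5 grid is the final answer)

Answer: 000000
000010
001101
000101
000010
000000
000000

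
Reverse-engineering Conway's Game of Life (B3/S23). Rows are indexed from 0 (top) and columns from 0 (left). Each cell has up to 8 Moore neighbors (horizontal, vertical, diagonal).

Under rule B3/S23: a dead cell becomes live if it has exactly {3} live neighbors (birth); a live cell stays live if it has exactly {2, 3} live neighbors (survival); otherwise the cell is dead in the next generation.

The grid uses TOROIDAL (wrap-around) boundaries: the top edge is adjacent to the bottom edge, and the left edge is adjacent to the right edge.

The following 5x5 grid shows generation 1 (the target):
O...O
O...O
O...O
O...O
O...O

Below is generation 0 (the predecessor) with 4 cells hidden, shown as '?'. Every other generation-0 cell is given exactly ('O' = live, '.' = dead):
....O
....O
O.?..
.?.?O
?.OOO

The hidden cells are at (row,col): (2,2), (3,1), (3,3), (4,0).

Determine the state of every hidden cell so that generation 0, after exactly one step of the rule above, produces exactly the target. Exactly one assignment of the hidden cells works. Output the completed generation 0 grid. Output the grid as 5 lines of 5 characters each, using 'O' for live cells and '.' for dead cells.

Hidden generation-0 cells (in order): (2,2), (3,1), (3,3), (4,0).
A hidden cell only influences target cells in its own 3x3 neighborhood. Try each of the 2^4 = 16 assignments, step the completed generation 0 forward once under B3/S23, and compare with the target:
  (2,2)=. (3,1)=. (3,3)=. (4,0)=. -> step reproduces the target at every cell -> ACCEPT
  (2,2)=. (3,1)=. (3,3)=. (4,0)=O -> step gives (0,0)='.' but target has 'O' -> reject
  (2,2)=. (3,1)=. (3,3)=O (4,0)=. -> step gives (2,3)='O' but target has '.' -> reject
  (2,2)=. (3,1)=. (3,3)=O (4,0)=O -> step gives (0,0)='.' but target has 'O' -> reject
  (2,2)=. (3,1)=O (3,3)=. (4,0)=. -> step gives (3,0)='.' but target has 'O' -> reject
  (2,2)=. (3,1)=O (3,3)=. (4,0)=O -> step gives (0,0)='.' but target has 'O' -> reject
  (2,2)=. (3,1)=O (3,3)=O (4,0)=. -> step gives (2,3)='O' but target has '.' -> reject
  (2,2)=. (3,1)=O (3,3)=O (4,0)=O -> step gives (0,0)='.' but target has 'O' -> reject
  (2,2)=O (3,1)=. (3,3)=. (4,0)=. -> step gives (1,3)='O' but target has '.' -> reject
  (2,2)=O (3,1)=. (3,3)=. (4,0)=O -> step gives (0,0)='.' but target has 'O' -> reject
  (2,2)=O (3,1)=. (3,3)=O (4,0)=. -> step gives (1,3)='O' but target has '.' -> reject
  (2,2)=O (3,1)=. (3,3)=O (4,0)=O -> step gives (0,0)='.' but target has 'O' -> reject
  (2,2)=O (3,1)=O (3,3)=. (4,0)=. -> step gives (1,3)='O' but target has '.' -> reject
  (2,2)=O (3,1)=O (3,3)=. (4,0)=O -> step gives (0,0)='.' but target has 'O' -> reject
  (2,2)=O (3,1)=O (3,3)=O (4,0)=. -> step gives (1,3)='O' but target has '.' -> reject
  (2,2)=O (3,1)=O (3,3)=O (4,0)=O -> step gives (0,0)='.' but target has 'O' -> reject
Unique solution: (2,2)=dead, (3,1)=dead, (3,3)=dead, (4,0)=dead.
Check: live-neighbor counts of every cell in the completed generation 0:
31253
31022
21023
32243
31143
Applying B3/S23 to generation 0 with these counts gives:
O...O
O...O
O...O
O...O
O...O
which matches the target exactly.

Answer: ....O
....O
O....
....O
..OOO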